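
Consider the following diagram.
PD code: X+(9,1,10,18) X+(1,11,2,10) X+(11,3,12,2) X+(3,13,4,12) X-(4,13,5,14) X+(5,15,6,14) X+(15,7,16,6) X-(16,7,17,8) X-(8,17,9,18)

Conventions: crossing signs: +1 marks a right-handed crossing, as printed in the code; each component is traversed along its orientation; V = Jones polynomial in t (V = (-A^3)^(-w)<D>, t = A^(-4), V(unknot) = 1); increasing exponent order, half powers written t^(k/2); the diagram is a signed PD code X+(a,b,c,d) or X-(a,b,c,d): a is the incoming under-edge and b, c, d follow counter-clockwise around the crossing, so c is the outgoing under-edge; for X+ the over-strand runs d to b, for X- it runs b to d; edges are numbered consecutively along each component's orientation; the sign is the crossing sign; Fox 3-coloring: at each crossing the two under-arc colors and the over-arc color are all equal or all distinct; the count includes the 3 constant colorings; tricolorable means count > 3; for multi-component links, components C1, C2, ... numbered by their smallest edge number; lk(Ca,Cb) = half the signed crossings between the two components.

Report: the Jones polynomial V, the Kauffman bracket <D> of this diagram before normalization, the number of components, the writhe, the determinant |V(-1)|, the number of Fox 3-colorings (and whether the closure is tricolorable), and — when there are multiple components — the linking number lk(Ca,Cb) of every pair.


V(t) = t + t^3 - t^4
bracket: A^-7 - A^-3 - A^5, w = +3
1 component, writhe +3, over 9 crossings
det 3, colorings 9 of 3^9 — tricolorable
observation: |V(-1)| = 3: so tricolorable, since 3 divides 3


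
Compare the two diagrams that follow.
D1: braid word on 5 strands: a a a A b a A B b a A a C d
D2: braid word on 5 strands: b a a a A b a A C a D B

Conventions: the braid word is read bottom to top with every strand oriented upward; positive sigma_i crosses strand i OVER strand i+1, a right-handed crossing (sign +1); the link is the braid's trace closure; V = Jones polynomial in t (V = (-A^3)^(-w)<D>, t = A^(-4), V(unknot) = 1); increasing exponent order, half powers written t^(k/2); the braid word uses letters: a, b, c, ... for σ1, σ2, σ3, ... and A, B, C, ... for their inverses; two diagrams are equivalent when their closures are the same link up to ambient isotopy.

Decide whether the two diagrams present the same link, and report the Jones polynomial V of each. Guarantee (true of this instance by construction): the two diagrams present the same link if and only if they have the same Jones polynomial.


same link: yes
V(D1) = t + t^3 - t^4  [14 crossings, <D> = -A^-4 + 1 + A^8, w = +4]
V(D2) = t + t^3 - t^4  [12 crossings, <D> = -A^-10 + A^-6 + A^2, w = +2]
insight: D2 (12 crossings) and D1 (14) are Markov-related braid presentations


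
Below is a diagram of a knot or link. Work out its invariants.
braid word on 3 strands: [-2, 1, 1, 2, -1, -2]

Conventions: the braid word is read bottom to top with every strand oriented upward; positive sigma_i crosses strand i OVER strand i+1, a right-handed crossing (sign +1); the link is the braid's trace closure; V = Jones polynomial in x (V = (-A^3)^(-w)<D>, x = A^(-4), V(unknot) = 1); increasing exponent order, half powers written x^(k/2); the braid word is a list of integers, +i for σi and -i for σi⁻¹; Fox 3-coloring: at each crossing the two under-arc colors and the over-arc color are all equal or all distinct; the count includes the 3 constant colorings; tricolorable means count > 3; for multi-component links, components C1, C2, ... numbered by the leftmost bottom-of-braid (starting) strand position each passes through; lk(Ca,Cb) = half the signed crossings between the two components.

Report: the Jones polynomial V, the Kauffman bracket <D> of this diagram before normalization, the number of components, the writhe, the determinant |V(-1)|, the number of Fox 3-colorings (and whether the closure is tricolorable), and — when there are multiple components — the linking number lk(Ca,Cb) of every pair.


V = x^-2 - x^-1 + 1 - x + x^2
<D> = A^-8 - A^-4 + 1 - A^4 + A^8 (w = 0)
1 component over 6 crossings, w = 0
3 Fox colorings among 3^6, |V(-1)| = 5: not tricolorable
why: V is palindromic (span 4, det 5): x -> 1/x fixes it; necessary, not sufficient, for amphichirality


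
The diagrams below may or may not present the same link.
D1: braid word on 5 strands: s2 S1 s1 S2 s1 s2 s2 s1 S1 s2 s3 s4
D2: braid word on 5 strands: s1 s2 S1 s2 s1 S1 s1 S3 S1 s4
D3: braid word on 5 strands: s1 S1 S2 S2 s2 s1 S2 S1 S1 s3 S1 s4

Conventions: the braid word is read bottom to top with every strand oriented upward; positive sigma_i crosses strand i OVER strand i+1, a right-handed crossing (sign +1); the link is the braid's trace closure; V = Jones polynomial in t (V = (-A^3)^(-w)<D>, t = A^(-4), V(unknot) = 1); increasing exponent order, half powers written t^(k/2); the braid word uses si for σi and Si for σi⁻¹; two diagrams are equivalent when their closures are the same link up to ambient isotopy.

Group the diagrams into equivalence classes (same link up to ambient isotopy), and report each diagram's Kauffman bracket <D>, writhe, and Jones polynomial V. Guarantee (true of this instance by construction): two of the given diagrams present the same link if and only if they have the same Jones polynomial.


equivalence classes: {D1} | {D2} | {D3}
D1 (bracket -A^2 + A^6 + A^14; 12 crossings at w = +6): V = t + t^3 - t^4
D2 (bracket A^6; 10 crossings at w = +2): V = 1
D3 (bracket A^-2 - A^2 + 2A^6 - A^10 + A^14 - A^18; 12 crossings at w = -2): V = -t^-6 + t^-5 - t^-4 + 2t^-3 - t^-2 + t^-1
key observation: 3 classes among 3 diagrams; unequal V(t) rules out equality


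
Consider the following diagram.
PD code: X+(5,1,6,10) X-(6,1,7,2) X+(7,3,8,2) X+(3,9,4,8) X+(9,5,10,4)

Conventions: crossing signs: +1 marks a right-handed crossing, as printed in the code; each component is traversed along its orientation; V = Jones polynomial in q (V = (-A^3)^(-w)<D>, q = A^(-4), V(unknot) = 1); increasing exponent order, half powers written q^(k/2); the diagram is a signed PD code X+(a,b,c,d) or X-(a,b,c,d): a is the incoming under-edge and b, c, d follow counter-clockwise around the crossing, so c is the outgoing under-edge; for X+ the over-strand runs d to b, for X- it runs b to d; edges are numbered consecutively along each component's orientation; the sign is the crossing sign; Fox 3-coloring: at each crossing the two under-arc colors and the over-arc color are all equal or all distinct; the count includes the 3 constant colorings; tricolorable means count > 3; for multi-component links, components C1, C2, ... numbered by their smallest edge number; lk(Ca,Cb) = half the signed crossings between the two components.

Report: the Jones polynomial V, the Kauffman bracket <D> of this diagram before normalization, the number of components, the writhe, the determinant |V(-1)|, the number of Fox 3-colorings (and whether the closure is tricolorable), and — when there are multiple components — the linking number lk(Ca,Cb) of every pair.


V = q + q^3 - q^4
<D> = A^-7 - A^-3 - A^5 (w = +3)
1 component over 5 crossings, w = +3
9 Fox colorings among 3^5, |V(-1)| = 3: tricolorable
why: w = +3 (over 5 crossings) is diagram-only; (-A^3)^(-3) removes it from V


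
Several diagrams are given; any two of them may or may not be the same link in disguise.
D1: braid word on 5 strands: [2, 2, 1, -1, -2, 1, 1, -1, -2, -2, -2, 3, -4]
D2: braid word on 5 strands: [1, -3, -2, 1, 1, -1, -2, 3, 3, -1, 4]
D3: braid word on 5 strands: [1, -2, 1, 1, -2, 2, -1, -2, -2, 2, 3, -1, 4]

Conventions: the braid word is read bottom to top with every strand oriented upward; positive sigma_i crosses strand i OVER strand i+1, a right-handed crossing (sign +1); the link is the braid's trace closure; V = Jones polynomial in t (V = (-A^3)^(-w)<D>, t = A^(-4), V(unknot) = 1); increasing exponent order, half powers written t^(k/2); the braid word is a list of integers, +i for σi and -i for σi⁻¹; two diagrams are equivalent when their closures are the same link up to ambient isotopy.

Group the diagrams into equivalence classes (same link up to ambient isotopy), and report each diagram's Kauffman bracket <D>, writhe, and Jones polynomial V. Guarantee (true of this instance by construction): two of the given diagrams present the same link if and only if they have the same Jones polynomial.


classes: {D1, D2, D3}
V(D1) = -t^(-5/2) - t^(-1/2)  [13 crossings, <D> = A^-1 + A^7, w = -1]
D2 (bracket A^5 + A^13; 11 crossings at w = +1): V = -t^(-5/2) - t^(-1/2)
V(D3) = -t^(-5/2) - t^(-1/2)  (w +1, c 13, <D> = A^5 + A^13)
insight: one V(t) for all 3 diagrams — one class (guaranteed)


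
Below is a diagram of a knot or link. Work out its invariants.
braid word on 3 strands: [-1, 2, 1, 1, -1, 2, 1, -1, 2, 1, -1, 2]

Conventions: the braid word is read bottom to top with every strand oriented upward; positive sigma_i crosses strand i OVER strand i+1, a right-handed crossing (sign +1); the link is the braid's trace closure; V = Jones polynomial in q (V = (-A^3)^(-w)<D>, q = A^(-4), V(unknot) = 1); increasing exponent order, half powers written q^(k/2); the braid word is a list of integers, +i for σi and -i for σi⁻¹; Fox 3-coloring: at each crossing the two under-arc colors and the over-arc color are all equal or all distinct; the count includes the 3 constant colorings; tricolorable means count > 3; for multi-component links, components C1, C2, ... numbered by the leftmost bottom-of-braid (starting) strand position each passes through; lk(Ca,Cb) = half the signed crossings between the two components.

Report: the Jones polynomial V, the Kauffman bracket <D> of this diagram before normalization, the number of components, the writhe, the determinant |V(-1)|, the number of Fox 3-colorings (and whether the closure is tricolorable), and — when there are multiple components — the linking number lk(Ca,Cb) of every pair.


Jones polynomial: V(q) = q + q^3 - q^4
<D> = -A^-4 + 1 + A^8; writhe +4
components 1, writhe +4 (12 crossings)
3-colorings: 9 of 3^12, det 3 — tricolorable
note: det 3 = |V(-1)|; divisible by 3, so tricolorable


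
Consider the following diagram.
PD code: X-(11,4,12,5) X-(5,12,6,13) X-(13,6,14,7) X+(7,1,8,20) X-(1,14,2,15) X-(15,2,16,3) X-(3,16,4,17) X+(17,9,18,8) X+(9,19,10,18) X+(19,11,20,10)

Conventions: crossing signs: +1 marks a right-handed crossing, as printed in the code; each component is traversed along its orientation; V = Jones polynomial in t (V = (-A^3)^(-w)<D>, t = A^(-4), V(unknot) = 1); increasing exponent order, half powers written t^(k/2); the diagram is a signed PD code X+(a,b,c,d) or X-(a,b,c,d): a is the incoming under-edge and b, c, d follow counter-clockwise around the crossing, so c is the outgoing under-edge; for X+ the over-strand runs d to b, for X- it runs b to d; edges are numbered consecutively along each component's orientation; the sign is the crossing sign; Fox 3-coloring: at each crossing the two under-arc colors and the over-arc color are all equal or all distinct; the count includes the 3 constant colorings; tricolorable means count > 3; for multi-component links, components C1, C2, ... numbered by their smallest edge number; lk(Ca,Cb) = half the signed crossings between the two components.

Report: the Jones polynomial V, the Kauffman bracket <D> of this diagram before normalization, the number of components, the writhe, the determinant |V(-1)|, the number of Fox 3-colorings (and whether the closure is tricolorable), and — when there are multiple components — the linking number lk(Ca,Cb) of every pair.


V = t^-7 - 2t^-6 + 4t^-5 - 7t^-4 + 8t^-3 - 8t^-2 + 8t^-1 - 6 + 4t - 2t^2 + t^3
<D> = A^-18 - 2A^-14 + 4A^-10 - 6A^-6 + 8A^-2 - 8A^2 + 8A^6 - 7A^10 + 4A^14 - 2A^18 + A^22 (w = -2)
1 component over 10 crossings, w = -2
9 Fox colorings among 3^10, |V(-1)| = 51: tricolorable
why: det 51 = |V(-1)|; divisible by 3, so tricolorable


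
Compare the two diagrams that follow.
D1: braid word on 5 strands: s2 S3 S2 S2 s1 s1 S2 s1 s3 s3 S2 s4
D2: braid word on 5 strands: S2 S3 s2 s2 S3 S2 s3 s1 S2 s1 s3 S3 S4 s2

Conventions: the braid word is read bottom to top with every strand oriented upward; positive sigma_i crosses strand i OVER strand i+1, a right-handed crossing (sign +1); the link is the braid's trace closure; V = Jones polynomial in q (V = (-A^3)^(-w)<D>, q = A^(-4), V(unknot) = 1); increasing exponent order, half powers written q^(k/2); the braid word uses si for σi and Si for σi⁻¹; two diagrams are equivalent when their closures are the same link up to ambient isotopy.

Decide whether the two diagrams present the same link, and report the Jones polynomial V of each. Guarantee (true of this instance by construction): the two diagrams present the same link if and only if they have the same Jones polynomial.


equivalent: no
V(D1) = -q^-3 + 2q^-2 - 2q^-1 + 3 - 2q + 2q^2 - q^3  (w +2, c 12, <D> = -A^-6 + 2A^-2 - 2A^2 + 3A^6 - 2A^10 + 2A^14 - A^18)
V(D2) = q^-3 - q^-2 + q^-1 - 1 + q - q^2 + q^3  (w 0, c 14, <D> = A^-12 - A^-8 + A^-4 - 1 + A^4 - A^8 + A^12)
why: comparing 2 Jones polynomials yields 2 groups


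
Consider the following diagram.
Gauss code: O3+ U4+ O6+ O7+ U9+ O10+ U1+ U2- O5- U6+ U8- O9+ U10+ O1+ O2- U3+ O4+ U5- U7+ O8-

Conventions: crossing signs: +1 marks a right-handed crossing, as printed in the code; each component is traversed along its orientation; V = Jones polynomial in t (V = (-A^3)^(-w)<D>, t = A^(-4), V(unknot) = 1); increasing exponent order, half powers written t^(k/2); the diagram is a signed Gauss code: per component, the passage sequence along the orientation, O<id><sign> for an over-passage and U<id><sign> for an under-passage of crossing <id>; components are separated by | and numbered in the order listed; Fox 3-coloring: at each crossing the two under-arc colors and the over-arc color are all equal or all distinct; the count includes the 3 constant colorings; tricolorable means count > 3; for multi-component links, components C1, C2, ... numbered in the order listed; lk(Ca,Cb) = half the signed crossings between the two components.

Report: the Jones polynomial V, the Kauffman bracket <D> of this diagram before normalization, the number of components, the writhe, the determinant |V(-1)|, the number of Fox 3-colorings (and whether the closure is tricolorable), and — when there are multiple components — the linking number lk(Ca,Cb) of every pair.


V(t) = 2t - 2t^2 + 3t^3 - 3t^4 + 2t^5 - 2t^6 + t^7
bracket: A^-16 - 2A^-12 + 2A^-8 - 3A^-4 + 3 - 2A^4 + 2A^8, w = +4
1 component, writhe +4, over 10 crossings
det 15, colorings 9 of 3^10 — tricolorable
observation: w = +4 (over 10 crossings) is diagram-only; (-A^3)^(-4) removes it from V


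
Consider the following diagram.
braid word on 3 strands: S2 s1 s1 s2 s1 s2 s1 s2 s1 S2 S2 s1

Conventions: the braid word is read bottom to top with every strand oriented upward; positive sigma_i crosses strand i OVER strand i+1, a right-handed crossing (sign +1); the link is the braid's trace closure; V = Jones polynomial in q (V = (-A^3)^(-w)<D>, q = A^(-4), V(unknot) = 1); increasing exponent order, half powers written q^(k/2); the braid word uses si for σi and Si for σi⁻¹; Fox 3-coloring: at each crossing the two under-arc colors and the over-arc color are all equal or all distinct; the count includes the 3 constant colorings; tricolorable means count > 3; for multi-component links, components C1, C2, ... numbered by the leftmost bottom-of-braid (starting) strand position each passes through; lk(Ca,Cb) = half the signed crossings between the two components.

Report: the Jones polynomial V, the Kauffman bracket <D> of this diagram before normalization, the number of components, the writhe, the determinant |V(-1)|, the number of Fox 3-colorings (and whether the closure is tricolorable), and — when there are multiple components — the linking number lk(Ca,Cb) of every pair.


Jones polynomial: V(q) = q^2 - q^3 + 3q^4 - 3q^5 + 3q^6 - 3q^7 + 2q^8 - q^9
<D> = -A^-18 + 2A^-14 - 3A^-10 + 3A^-6 - 3A^-2 + 3A^2 - A^6 + A^10; writhe +6
components 1, writhe +6 (12 crossings)
3-colorings: 3 of 3^12, det 17 — not tricolorable
note: |V(-1)| = 17: so not tricolorable, since 3 does not divide 17


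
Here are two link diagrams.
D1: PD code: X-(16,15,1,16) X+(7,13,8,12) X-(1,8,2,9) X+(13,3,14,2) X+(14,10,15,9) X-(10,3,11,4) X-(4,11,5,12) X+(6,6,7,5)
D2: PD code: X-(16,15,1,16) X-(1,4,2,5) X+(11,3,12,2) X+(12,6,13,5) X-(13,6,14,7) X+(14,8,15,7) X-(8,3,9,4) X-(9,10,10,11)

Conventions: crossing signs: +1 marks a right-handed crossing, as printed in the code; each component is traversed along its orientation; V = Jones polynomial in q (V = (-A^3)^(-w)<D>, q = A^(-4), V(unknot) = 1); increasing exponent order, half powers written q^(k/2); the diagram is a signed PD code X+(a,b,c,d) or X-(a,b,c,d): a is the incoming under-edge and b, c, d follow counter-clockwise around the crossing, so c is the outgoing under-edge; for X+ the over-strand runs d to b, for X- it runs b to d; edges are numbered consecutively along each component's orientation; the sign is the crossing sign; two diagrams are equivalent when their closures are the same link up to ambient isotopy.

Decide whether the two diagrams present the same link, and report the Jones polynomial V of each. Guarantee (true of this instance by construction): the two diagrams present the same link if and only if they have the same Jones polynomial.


equivalent: yes
V(D1) = 1  (w 0, c 8, <D> = 1)
V(D2) = 1  [8 crossings, <D> = A^-6, w = -2]
key observation: one V(q) for all 2 diagrams — one class (guaranteed)


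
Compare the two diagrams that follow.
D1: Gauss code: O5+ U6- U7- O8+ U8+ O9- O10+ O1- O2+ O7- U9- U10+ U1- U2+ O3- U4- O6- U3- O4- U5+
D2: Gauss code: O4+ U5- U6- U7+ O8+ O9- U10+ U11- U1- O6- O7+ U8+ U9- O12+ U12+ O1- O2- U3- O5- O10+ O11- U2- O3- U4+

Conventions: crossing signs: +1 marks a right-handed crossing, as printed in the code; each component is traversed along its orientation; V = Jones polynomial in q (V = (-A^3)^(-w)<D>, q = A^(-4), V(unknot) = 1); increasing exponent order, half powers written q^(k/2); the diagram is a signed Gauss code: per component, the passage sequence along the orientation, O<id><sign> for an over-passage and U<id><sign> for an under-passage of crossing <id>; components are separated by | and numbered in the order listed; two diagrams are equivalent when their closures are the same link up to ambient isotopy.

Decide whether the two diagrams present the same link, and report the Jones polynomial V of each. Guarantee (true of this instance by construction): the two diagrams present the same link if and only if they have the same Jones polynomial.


equivalent: yes
D1 (bracket A^-2 + A^6 - A^10; 10 crossings at w = -2): V = -q^-4 + q^-3 + q^-1
D2 (bracket A^-2 + A^6 - A^10; 12 crossings at w = -2): V = -q^-4 + q^-3 + q^-1
key observation: Reidemeister moves carry D1 (10 crossings) to D2 (12)


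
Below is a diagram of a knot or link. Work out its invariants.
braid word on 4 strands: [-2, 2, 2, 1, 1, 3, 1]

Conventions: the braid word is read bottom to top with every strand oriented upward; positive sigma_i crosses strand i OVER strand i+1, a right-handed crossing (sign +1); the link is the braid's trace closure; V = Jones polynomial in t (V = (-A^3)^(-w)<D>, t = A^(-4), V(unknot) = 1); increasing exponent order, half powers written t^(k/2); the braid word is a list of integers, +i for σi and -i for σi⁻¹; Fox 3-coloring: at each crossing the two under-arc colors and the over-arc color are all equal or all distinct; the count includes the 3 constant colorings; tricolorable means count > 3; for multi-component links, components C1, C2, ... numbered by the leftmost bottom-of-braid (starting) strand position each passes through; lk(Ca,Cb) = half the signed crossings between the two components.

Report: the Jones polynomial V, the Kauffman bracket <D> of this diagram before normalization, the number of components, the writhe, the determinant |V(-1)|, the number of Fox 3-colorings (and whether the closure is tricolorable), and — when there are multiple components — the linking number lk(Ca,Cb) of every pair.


V = t + t^3 - t^4
<D> = A^-1 - A^3 - A^11 (w = +5)
1 component over 7 crossings, w = +5
9 Fox colorings among 3^7, |V(-1)| = 3: tricolorable
why: the span of V is 3, forcing >= 3 crossings in any diagram


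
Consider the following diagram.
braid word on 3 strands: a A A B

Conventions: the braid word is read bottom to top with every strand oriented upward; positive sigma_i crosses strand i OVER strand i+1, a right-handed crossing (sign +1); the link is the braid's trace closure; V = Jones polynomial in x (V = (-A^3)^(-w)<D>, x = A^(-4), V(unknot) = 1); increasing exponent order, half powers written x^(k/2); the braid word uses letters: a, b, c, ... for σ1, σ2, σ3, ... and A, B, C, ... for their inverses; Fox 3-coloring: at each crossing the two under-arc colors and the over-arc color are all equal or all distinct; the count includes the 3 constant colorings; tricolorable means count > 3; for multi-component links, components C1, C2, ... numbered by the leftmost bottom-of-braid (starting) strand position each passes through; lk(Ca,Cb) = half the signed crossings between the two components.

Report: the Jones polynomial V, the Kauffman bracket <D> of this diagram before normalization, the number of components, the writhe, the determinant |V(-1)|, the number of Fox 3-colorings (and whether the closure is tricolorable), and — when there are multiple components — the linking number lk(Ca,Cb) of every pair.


V = 1
<D> = A^-6 (w = -2)
1 component over 4 crossings, w = -2
3 Fox colorings among 3^4, |V(-1)| = 1: not tricolorable
why: |V(-1)| = 1: so not tricolorable, since 3 does not divide 1


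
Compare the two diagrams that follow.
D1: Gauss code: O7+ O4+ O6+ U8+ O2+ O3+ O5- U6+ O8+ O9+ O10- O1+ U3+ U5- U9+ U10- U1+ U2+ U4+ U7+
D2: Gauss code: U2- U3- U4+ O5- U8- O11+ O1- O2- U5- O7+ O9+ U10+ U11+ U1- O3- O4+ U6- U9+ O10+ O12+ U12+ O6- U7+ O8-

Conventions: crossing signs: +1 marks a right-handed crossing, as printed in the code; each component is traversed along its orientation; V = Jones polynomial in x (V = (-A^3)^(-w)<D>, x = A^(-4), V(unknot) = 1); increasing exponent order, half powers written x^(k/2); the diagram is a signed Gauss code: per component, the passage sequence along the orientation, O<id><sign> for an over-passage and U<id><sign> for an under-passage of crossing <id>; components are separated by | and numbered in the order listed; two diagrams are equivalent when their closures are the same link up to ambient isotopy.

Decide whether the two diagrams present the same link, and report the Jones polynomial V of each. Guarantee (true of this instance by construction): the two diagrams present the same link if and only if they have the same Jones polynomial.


same link: no
V(D1) = x + x^3 - x^4  [10 crossings, <D> = -A^2 + A^6 + A^14, w = +6]
V(D2) = -x^-4 + x^-3 + x^-1  [12 crossings, <D> = A^4 + A^12 - A^16, w = 0]
insight: V(x) takes 2 values over 2 diagrams, fixing the grouping


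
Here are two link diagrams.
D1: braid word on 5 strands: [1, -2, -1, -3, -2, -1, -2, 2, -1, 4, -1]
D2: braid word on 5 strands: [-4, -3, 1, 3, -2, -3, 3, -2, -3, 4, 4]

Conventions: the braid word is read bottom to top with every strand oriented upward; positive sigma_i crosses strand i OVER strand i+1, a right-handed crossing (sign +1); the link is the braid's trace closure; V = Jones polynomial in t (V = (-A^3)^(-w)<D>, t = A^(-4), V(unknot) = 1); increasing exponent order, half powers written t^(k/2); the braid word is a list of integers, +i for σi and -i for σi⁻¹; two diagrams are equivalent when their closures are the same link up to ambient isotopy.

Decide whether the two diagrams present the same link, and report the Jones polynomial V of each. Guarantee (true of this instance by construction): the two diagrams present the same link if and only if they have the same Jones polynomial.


equivalent: no
D1 (bracket A^-9 + A^-1 - A^3 + A^7; 11 crossings at w = -5): V = -t^(-11/2) + t^(-9/2) - t^(-7/2) - t^(-3/2)
V(D2) = -t^(-5/2) - t^(-1/2)  (w -1, c 11, <D> = A^-1 + A^7)
key observation: V(t) takes 2 values over 2 diagrams, fixing the grouping


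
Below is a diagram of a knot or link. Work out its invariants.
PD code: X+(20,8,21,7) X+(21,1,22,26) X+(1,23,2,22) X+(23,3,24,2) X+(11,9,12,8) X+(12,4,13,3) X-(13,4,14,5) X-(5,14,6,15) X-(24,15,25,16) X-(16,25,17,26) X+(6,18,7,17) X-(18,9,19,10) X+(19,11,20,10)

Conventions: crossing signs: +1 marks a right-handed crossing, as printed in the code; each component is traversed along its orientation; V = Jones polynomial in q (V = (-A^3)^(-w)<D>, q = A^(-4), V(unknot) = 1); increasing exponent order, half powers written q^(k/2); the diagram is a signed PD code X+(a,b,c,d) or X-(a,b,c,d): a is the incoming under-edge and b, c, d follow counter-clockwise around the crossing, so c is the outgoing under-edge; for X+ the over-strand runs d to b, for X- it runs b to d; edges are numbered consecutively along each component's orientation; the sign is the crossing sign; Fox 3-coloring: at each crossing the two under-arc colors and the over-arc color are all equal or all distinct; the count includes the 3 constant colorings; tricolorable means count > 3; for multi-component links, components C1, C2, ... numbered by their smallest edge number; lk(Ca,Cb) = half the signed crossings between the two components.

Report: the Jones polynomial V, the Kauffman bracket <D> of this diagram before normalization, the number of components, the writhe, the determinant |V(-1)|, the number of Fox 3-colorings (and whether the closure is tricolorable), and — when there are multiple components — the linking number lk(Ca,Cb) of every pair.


V(q) = q^-1 - 1 + 2q - 2q^2 + 2q^3 - 2q^4 + q^5
bracket: -A^-11 + 2A^-7 - 2A^-3 + 2A - 2A^5 + A^9 - A^13, w = +3
1 component, writhe +3, over 13 crossings
det 11, colorings 3 of 3^13 — not tricolorable
observation: w = +3 shifts under R1 moves; the (-A^3)^(-3) factor cancels that in V


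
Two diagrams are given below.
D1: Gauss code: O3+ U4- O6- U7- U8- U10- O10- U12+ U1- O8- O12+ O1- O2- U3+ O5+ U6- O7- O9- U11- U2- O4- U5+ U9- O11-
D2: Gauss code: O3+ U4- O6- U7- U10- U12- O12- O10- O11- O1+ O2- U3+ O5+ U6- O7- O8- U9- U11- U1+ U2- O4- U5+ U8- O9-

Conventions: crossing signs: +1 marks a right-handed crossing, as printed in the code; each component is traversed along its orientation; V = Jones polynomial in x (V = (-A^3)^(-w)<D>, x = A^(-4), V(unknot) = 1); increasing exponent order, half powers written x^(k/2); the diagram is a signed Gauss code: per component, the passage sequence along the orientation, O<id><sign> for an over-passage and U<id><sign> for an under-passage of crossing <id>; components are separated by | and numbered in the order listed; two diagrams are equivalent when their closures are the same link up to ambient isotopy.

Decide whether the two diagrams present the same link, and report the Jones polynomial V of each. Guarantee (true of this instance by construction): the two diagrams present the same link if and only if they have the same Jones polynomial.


equivalent: yes
V(D1) = x^-7 - 2x^-6 + 2x^-5 - 3x^-4 + 3x^-3 - 2x^-2 + 2x^-1  (w -6, c 12, <D> = 2A^-14 - 2A^-10 + 3A^-6 - 3A^-2 + 2A^2 - 2A^6 + A^10)
D2 (bracket 2A^-14 - 2A^-10 + 3A^-6 - 3A^-2 + 2A^2 - 2A^6 + A^10; 12 crossings at w = -6): V = x^-7 - 2x^-6 + 2x^-5 - 3x^-4 + 3x^-3 - 2x^-2 + 2x^-1
why: from 12 to 12 crossings by R-moves: one link, two diagrams


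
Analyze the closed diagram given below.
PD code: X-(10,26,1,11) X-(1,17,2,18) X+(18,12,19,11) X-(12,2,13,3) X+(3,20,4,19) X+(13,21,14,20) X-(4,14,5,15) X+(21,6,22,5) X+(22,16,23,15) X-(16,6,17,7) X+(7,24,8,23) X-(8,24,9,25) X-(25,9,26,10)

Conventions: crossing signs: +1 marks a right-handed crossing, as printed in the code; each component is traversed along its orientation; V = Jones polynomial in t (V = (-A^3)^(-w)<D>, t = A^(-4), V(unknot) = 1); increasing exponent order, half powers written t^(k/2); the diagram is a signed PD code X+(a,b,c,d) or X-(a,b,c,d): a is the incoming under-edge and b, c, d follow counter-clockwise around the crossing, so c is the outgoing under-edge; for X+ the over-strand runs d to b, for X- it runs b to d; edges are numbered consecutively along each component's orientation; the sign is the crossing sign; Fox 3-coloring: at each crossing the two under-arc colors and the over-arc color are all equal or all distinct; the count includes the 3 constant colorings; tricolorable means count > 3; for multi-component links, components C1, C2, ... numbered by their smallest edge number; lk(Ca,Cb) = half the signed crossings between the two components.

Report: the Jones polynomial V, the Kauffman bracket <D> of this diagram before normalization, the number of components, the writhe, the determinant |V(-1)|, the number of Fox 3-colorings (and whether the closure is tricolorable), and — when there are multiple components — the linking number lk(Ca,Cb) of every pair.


Jones polynomial: V(t) = -t^(-9/2) + t^(-7/2) - 2t^(-5/2) + 2t^(-3/2) - 3t^(-1/2) + t^(1/2) - t^(3/2) + t^(5/2)
<D> = -A^-13 + A^-9 - A^-5 + 3A^-1 - 2A^3 + 2A^7 - A^11 + A^15; writhe -1
components 2, writhe -1 (13 crossings)
linking number lk(C1,C2) = -2
3-colorings: 9 of 3^13, det 12 — tricolorable
note: w = -1 (over 13 crossings) is diagram-only; (-A^3)^(1) removes it from V


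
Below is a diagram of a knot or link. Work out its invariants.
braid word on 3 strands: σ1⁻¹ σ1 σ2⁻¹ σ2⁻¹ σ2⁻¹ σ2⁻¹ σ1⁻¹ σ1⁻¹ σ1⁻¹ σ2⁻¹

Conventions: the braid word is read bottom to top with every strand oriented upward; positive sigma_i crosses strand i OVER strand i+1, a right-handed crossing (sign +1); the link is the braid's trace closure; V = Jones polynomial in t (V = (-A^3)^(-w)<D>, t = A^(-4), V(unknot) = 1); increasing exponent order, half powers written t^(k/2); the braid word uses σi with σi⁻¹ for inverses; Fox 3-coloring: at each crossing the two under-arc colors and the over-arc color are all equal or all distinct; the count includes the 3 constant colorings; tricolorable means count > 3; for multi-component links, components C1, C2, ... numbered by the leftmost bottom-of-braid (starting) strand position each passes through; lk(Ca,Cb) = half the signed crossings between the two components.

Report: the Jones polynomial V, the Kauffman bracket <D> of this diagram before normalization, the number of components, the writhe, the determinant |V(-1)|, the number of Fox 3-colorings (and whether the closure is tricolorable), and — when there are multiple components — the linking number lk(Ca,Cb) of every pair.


V = t^-11 - 2t^-10 + 2t^-9 - 3t^-8 + 2t^-7 - 2t^-6 + 2t^-5 + t^-3
<D> = A^-12 + 2A^-4 - 2 + 2A^4 - 3A^8 + 2A^12 - 2A^16 + A^20 (w = -8)
1 component over 10 crossings, w = -8
9 Fox colorings among 3^10, |V(-1)| = 15: tricolorable
why: det 15 = |V(-1)|; divisible by 3, so tricolorable


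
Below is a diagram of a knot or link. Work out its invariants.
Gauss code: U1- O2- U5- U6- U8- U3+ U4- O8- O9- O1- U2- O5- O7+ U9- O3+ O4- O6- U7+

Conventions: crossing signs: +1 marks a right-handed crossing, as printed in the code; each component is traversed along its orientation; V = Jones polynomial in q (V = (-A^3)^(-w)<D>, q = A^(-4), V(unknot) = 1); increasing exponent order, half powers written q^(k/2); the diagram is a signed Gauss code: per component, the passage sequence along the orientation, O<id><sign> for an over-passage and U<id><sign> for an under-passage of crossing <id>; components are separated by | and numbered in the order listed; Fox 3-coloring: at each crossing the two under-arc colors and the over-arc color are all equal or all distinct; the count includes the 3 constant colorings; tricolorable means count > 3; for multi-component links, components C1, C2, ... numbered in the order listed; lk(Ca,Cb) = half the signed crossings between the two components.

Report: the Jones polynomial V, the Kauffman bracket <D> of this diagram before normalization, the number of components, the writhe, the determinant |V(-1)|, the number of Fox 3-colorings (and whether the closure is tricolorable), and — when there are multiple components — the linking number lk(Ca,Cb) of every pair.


V(q) = -q^-6 + q^-5 - q^-4 + 2q^-3 - q^-2 + q^-1
bracket: -A^-11 + A^-7 - 2A^-3 + A - A^5 + A^9, w = -5
1 component, writhe -5, over 9 crossings
det 7, colorings 3 of 3^9 — not tricolorable
observation: w = -5 shifts under R1 moves; the (-A^3)^(5) factor cancels that in V


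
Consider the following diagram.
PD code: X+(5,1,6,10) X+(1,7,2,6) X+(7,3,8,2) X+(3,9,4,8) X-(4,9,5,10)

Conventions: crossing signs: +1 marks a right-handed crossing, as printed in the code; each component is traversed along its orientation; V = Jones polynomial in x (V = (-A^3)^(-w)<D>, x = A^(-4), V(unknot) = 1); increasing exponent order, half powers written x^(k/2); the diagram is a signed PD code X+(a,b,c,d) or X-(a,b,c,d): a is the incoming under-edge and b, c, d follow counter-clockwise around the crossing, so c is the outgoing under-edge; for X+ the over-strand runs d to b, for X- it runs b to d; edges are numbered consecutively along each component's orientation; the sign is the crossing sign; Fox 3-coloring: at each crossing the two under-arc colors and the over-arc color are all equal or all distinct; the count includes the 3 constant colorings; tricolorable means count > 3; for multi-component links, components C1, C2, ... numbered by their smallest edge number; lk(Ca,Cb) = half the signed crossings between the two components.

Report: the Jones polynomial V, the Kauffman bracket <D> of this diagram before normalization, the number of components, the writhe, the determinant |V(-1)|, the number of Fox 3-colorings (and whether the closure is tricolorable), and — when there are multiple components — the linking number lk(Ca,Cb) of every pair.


V(x) = x + x^3 - x^4
bracket: A^-7 - A^-3 - A^5, w = +3
1 component, writhe +3, over 5 crossings
det 3, colorings 9 of 3^5 — tricolorable
observation: the span of V is 3, forcing >= 3 crossings in any diagram


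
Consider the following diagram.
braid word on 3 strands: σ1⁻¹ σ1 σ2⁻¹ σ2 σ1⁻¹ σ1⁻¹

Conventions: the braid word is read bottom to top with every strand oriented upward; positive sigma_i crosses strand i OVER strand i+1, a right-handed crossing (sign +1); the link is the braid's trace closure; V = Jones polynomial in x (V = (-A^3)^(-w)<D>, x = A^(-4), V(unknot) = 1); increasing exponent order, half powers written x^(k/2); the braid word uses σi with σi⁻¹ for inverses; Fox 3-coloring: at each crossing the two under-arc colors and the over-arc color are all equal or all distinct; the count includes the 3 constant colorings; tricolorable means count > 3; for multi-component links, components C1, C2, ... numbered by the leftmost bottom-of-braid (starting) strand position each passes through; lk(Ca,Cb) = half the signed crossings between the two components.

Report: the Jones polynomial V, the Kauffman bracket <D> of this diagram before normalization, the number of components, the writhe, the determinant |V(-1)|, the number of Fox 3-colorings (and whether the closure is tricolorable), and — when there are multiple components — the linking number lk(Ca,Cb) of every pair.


V(x) = x^-3 + x^-2 + x^-1 + 1
bracket: A^-6 + A^-2 + A^2 + A^6, w = -2
3 components, writhe -2, over 6 crossings
lk(C1,C2) = -1
linking number lk(C1,C3) = 0
lk(C2,C3): 0
det 0, colorings 9 of 3^7 — tricolorable
observation: w = -2 (over 6 crossings) is diagram-only; (-A^3)^(2) removes it from V


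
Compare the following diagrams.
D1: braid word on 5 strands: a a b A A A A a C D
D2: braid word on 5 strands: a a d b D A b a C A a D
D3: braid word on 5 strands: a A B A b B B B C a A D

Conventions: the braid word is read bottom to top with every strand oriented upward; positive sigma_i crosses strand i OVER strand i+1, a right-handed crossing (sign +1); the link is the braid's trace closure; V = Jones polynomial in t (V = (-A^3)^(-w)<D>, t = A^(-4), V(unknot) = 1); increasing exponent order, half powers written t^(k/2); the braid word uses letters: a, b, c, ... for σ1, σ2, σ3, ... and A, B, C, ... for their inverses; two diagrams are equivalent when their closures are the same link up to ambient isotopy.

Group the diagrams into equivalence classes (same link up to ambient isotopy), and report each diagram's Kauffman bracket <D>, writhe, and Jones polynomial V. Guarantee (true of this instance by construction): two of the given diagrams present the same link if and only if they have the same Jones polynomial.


classes: {D1} | {D2} | {D3}
V(D1) = 1  [10 crossings, <D> = A^-6, w = -2]
D2 (bracket -A^-18 + A^-14 - A^-10 + 2A^-6 - A^-2 + A^2; 12 crossings at w = +2): V = t - t^2 + 2t^3 - t^4 + t^5 - t^6
V(D3) = -t^-4 + t^-3 + t^-1  (w -6, c 12, <D> = A^-14 + A^-6 - A^-2)
insight: V(t) takes 3 values over 3 diagrams, fixing the grouping


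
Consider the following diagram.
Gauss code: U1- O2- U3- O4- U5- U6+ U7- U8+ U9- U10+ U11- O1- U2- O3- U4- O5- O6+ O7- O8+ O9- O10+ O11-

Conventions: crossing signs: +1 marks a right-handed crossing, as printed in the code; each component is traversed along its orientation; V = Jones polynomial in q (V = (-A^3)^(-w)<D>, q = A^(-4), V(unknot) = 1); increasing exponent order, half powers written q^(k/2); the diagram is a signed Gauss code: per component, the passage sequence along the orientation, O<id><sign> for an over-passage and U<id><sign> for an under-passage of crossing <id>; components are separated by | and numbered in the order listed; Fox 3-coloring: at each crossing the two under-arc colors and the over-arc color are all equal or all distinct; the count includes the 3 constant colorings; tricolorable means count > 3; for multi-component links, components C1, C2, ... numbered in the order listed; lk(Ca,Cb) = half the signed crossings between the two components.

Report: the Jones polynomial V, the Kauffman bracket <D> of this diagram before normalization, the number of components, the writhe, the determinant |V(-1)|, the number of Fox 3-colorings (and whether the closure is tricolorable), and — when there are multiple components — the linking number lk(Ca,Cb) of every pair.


Jones polynomial: V(q) = -q^-7 + q^-6 - q^-5 + q^-4 + q^-2
<D> = -A^-7 - A + A^5 - A^9 + A^13; writhe -5
components 1, writhe -5 (11 crossings)
3-colorings: 3 of 3^11, det 5 — not tricolorable
note: w = -5 shifts under R1 moves; the (-A^3)^(5) factor cancels that in V


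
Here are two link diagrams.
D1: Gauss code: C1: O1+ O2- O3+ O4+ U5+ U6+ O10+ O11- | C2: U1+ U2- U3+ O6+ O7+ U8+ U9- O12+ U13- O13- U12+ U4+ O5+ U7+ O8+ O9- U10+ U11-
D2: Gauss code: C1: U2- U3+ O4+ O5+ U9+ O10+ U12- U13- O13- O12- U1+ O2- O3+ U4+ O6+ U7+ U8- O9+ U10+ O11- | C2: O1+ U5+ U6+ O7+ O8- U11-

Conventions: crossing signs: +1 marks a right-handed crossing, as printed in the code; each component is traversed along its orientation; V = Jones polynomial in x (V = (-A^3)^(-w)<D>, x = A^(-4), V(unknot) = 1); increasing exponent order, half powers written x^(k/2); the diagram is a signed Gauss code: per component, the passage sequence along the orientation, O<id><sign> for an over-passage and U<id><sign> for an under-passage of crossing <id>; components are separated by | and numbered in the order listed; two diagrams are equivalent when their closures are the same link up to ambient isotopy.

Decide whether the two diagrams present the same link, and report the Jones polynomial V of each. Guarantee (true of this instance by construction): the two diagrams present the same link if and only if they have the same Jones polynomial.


equivalent: no
V(D1) = -x^(3/2) - x^(7/2) + x^(9/2) - x^(11/2)  (w +5, c 13, <D> = A^-7 - A^-3 + A + A^9)
D2 (bracket -A^-17 + A^-13 - A^-9 + 2A^-5 + A^3; 13 crossings at w = +3): V = -x^(3/2) - 2x^(7/2) + x^(9/2) - x^(11/2) + x^(13/2)
why: 2 classes among 2 diagrams; unequal V(x) rules out equality


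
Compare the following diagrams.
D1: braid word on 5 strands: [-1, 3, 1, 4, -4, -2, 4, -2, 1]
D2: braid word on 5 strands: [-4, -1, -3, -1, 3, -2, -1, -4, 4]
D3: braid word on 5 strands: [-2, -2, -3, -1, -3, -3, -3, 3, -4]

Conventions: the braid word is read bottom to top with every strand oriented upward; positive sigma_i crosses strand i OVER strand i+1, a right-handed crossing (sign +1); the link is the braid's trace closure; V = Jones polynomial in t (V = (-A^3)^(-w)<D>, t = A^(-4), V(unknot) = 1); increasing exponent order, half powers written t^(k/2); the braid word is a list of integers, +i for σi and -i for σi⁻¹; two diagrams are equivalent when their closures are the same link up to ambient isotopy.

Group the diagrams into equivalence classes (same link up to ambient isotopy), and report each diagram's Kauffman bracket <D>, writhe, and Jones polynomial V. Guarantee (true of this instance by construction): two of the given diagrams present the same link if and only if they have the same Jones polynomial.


equivalence classes: {D1} | {D2} | {D3}
D1 (bracket A^5 + A^13; 9 crossings at w = +1): V = -t^(-5/2) - t^(-1/2)
V(D2) = t^(-9/2) - t^(-5/2) - t^(-3/2) - t^(-1/2)  [9 crossings, <D> = A^-13 + A^-9 + A^-5 - A^3, w = -5]
V(D3) = t^(-13/2) - t^(-11/2) + t^(-9/2) - 2t^(-7/2) - t^(-3/2)  [9 crossings, <D> = A^-15 + 2A^-7 - A^-3 + A - A^5, w = -7]
key observation: comparing 3 Jones polynomials yields 3 groups
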